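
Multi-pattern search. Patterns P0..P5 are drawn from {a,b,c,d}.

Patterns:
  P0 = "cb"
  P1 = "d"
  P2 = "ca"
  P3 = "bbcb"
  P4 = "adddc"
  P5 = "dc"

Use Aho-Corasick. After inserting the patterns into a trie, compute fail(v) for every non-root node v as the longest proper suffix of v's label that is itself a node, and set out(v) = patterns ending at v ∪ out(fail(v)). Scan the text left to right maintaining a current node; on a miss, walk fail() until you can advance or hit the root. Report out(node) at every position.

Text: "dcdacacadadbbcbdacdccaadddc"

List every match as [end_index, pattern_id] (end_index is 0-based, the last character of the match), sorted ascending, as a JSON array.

Build automaton:
Trie (insert patterns):
  n0 'ε': a→9 b→5 c→1 d→3
  n1 'c': a→4 b→2
  n2 'cb': ·  [P0 ends]
  n3 'd': c→14  [P1 ends]
  n4 'ca': ·  [P2 ends]
  n5 'b': b→6
  n6 'bb': c→7
  n7 'bbc': b→8
  n8 'bbcb': ·  [P3 ends]
  n9 'a': d→10
  n10 'ad': d→11
  n11 'add': d→12
  n12 'addd': c→13
  n13 'adddc': ·  [P4 ends]
  n14 'dc': ·  [P5 ends]

Failure links (BFS by depth):
  fail(1) 'c': from fail(0)=0 chase 'c': 0 ⇒ 0;  out=∅∪out(0)=∅
  fail(3) 'd': from fail(0)=0 chase 'd': 0 ⇒ 0;  out={1}∪out(0)={1}
  fail(5) 'b': from fail(0)=0 chase 'b': 0 ⇒ 0;  out=∅∪out(0)=∅
  fail(9) 'a': from fail(0)=0 chase 'a': 0 ⇒ 0;  out=∅∪out(0)=∅
  fail(2) 'cb': from fail(1)=0 chase 'b': 0 ⇒ 5;  out={0}∪out(5)={0}
  fail(4) 'ca': from fail(1)=0 chase 'a': 0 ⇒ 9;  out={2}∪out(9)={2}
  fail(6) 'bb': from fail(5)=0 chase 'b': 0 ⇒ 5;  out=∅∪out(5)=∅
  fail(10) 'ad': from fail(9)=0 chase 'd': 0 ⇒ 3;  out=∅∪out(3)={1}
  fail(14) 'dc': from fail(3)=0 chase 'c': 0 ⇒ 1;  out={5}∪out(1)={5}
  fail(7) 'bbc': from fail(6)=5 chase 'c': 5→0 ⇒ 1;  out=∅∪out(1)=∅
  fail(11) 'add': from fail(10)=3 chase 'd': 3→0 ⇒ 3;  out=∅∪out(3)={1}
  fail(8) 'bbcb': from fail(7)=1 chase 'b': 1 ⇒ 2;  out={3}∪out(2)={0,3}
  fail(12) 'addd': from fail(11)=3 chase 'd': 3→0 ⇒ 3;  out=∅∪out(3)={1}
  fail(13) 'adddc': from fail(12)=3 chase 'c': 3 ⇒ 14;  out={4}∪out(14)={4,5}

Scan:
[0] read 'd'  n0⇒n3  emit P1@[0:0]
[1] read 'c'  n3⇒n14  emit P5@[0:1]
[2] read 'd'  n14⇒n3 (via fail)  emit P1@[2:2]
[3] read 'a'  n3⇒n9 (via fail)
[4] read 'c'  n9⇒n1 (via fail)
[5] read 'a'  n1⇒n4  emit P2@[4:5]
[6] read 'c'  n4⇒n1 (via fail)
[7] read 'a'  n1⇒n4  emit P2@[6:7]
[8] read 'd'  n4⇒n10 (via fail)  emit P1@[8:8]
[9] read 'a'  n10⇒n9 (via fail)
[10] read 'd'  n9⇒n10  emit P1@[10:10]
[11] read 'b'  n10⇒n5 (via fail)
[12] read 'b'  n5⇒n6
[13] read 'c'  n6⇒n7
[14] read 'b'  n7⇒n8  emit P0@[13:14],P3@[11:14]
[15] read 'd'  n8⇒n3 (via fail)  emit P1@[15:15]
[16] read 'a'  n3⇒n9 (via fail)
[17] read 'c'  n9⇒n1 (via fail)
[18] read 'd'  n1⇒n3 (via fail)  emit P1@[18:18]
[19] read 'c'  n3⇒n14  emit P5@[18:19]
[20] read 'c'  n14⇒n1 (via fail)
[21] read 'a'  n1⇒n4  emit P2@[20:21]
[22] read 'a'  n4⇒n9 (via fail)
[23] read 'd'  n9⇒n10  emit P1@[23:23]
[24] read 'd'  n10⇒n11  emit P1@[24:24]
[25] read 'd'  n11⇒n12  emit P1@[25:25]
[26] read 'c'  n12⇒n13  emit P4@[22:26],P5@[25:26]

Result: [[0,1],[1,5],[2,1],[5,2],[7,2],[8,1],[10,1],[14,0],[14,3],[15,1],[18,1],[19,5],[21,2],[23,1],[24,1],[25,1],[26,4],[26,5]]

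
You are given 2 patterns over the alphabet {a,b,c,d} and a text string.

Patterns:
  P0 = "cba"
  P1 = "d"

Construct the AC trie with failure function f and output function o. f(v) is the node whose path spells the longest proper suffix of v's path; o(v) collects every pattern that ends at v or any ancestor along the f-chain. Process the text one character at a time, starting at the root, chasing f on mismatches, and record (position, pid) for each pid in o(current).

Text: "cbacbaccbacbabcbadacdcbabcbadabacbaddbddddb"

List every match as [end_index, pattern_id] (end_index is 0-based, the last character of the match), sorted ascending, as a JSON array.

Construct AC machine:
Trie nodes:
  0='ε' goto c→1 d→4
  1='c' goto b→2
  2='cb' goto a→3
  3='cba' goto ·  [P0 ends]
  4='d' goto ·  [P1 ends]

Failure links (BFS by depth):
  fail(1) 'c': from fail(0)=0 chase 'c': 0 ⇒ 0;  out=∅∪out(0)=∅
  fail(4) 'd': from fail(0)=0 chase 'd': 0 ⇒ 0;  out={1}∪out(0)={1}
  fail(2) 'cb': from fail(1)=0 chase 'b': 0 ⇒ 0;  out=∅∪out(0)=∅
  fail(3) 'cba': from fail(2)=0 chase 'a': 0 ⇒ 0;  out={0}∪out(0)={0}

Text stream:
[0] read 'c'  n0⇒n1
[1] read 'b'  n1⇒n2
[2] read 'a'  n2⇒n3  emit P0@[0:2]
[3] read 'c'  n3⇒n1 ·f
[4] read 'b'  n1⇒n2
[5] read 'a'  n2⇒n3  emit P0@[3:5]
[6] read 'c'  n3⇒n1 ·f
[7] read 'c'  n1⇒n1 ·f
[8] read 'b'  n1⇒n2
[9] read 'a'  n2⇒n3  emit P0@[7:9]
[10] read 'c'  n3⇒n1 ·f
[11] read 'b'  n1⇒n2
[12] read 'a'  n2⇒n3  emit P0@[10:12]
[13] read 'b'  n3⇒n0 ·f
[14] read 'c'  n0⇒n1
[15] read 'b'  n1⇒n2
[16] read 'a'  n2⇒n3  emit P0@[14:16]
[17] read 'd'  n3⇒n4 ·f  emit P1@[17:17]
[18] read 'a'  n4⇒n0 ·f
[19] read 'c'  n0⇒n1
[20] read 'd'  n1⇒n4 ·f  emit P1@[20:20]
[21] read 'c'  n4⇒n1 ·f
[22] read 'b'  n1⇒n2
[23] read 'a'  n2⇒n3  emit P0@[21:23]
[24] read 'b'  n3⇒n0 ·f
[25] read 'c'  n0⇒n1
[26] read 'b'  n1⇒n2
[27] read 'a'  n2⇒n3  emit P0@[25:27]
[28] read 'd'  n3⇒n4 ·f  emit P1@[28:28]
[29] read 'a'  n4⇒n0 ·f
[30] read 'b'  n0⇒n0
[31] read 'a'  n0⇒n0
[32] read 'c'  n0⇒n1
[33] read 'b'  n1⇒n2
[34] read 'a'  n2⇒n3  emit P0@[32:34]
[35] read 'd'  n3⇒n4 ·f  emit P1@[35:35]
[36] read 'd'  n4⇒n4 ·f  emit P1@[36:36]
[37] read 'b'  n4⇒n0 ·f
[38] read 'd'  n0⇒n4  emit P1@[38:38]
[39] read 'd'  n4⇒n4 ·f  emit P1@[39:39]
[40] read 'd'  n4⇒n4 ·f  emit P1@[40:40]
[41] read 'd'  n4⇒n4 ·f  emit P1@[41:41]
[42] read 'b'  n4⇒n0 ·f

Result: [[2,0],[5,0],[9,0],[12,0],[16,0],[17,1],[20,1],[23,0],[27,0],[28,1],[34,0],[35,1],[36,1],[38,1],[39,1],[40,1],[41,1]]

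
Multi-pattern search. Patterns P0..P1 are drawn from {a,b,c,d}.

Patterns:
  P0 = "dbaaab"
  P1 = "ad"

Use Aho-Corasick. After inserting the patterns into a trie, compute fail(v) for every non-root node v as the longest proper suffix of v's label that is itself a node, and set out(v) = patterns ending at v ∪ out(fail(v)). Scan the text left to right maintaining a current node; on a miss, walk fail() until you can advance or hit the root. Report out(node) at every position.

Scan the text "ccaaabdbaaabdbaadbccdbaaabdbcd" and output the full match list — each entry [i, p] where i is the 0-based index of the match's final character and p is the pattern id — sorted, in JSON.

Build:
Trie (insert patterns):
  n0 'ε': a→7 d→1
  n1 'd': b→2
  n2 'db': a→3
  n3 'dba': a→4
  n4 'dbaa': a→5
  n5 'dbaaa': b→6
  n6 'dbaaab': ·  ←P0
  n7 'a': d→8
  n8 'ad': ·  ←P1

Failure links (BFS by depth):
  n1('d'): parent n0 fail=0; on 'd' 0 → fail=0;  out ∅∪∅=∅
  n7('a'): parent n0 fail=0; on 'a' 0 → fail=0;  out ∅∪∅=∅
  n2('db'): parent n1 fail=0; on 'b' 0 → fail=0;  out ∅∪∅=∅
  n8('ad'): parent n7 fail=0; on 'd' 0 → fail=1;  out {1}∪∅={1}
  n3('dba'): parent n2 fail=0; on 'a' 0 → fail=7;  out ∅∪∅=∅
  n4('dbaa'): parent n3 fail=7; on 'a' 7→0 → fail=7;  out ∅∪∅=∅
  n5('dbaaa'): parent n4 fail=7; on 'a' 7→0 → fail=7;  out ∅∪∅=∅
  n6('dbaaab'): parent n5 fail=7; on 'b' 7→0 → fail=0;  out {0}∪∅={0}

Scan:
[0] read 'c'  n0⇒n0
[1] read 'c'  n0⇒n0
[2] read 'a'  n0⇒n7
[3] read 'a'  n7⇒n7 (fail-walked)
[4] read 'a'  n7⇒n7 (fail-walked)
[5] read 'b'  n7⇒n0 (fail-walked)
[6] read 'd'  n0⇒n1
[7] read 'b'  n1⇒n2
[8] read 'a'  n2⇒n3
[9] read 'a'  n3⇒n4
[10] read 'a'  n4⇒n5
[11] read 'b'  n5⇒n6  ** P0@[6:11]
[12] read 'd'  n6⇒n1 (fail-walked)
[13] read 'b'  n1⇒n2
[14] read 'a'  n2⇒n3
[15] read 'a'  n3⇒n4
[16] read 'd'  n4⇒n8 (fail-walked)  ** P1@[15:16]
[17] read 'b'  n8⇒n2 (fail-walked)
[18] read 'c'  n2⇒n0 (fail-walked)
[19] read 'c'  n0⇒n0
[20] read 'd'  n0⇒n1
[21] read 'b'  n1⇒n2
[22] read 'a'  n2⇒n3
[23] read 'a'  n3⇒n4
[24] read 'a'  n4⇒n5
[25] read 'b'  n5⇒n6  ** P0@[20:25]
[26] read 'd'  n6⇒n1 (fail-walked)
[27] read 'b'  n1⇒n2
[28] read 'c'  n2⇒n0 (fail-walked)
[29] read 'd'  n0⇒n1

Matches: [[11,0],[16,1],[25,0]]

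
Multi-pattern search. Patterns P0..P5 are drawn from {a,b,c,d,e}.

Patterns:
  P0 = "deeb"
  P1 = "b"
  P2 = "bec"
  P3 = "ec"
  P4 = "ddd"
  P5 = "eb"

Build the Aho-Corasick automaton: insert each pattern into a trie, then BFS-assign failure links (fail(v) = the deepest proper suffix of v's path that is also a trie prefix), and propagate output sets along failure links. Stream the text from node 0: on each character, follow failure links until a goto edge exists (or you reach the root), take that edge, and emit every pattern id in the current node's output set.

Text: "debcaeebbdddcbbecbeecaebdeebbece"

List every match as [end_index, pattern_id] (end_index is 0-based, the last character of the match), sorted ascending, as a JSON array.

Build:
Trie nodes:
  0='ε' goto b→5 d→1 e→8
  1='d' goto d→10 e→2
  2='de' goto e→3
  3='dee' goto b→4
  4='deeb' goto ·  ←P0
  5='b' goto e→6  ←P1
  6='be' goto c→7
  7='bec' goto ·  ←P2
  8='e' goto b→12 c→9
  9='ec' goto ·  ←P3
  10='dd' goto d→11
  11='ddd' goto ·  ←P4
  12='eb' goto ·  ←P5

Failure links (BFS by depth):
  n1('d'): parent n0 fail=0; on 'd' 0 → fail=0;  out ∅∪∅=∅
  n5('b'): parent n0 fail=0; on 'b' 0 → fail=0;  out {1}∪∅={1}
  n8('e'): parent n0 fail=0; on 'e' 0 → fail=0;  out ∅∪∅=∅
  n2('de'): parent n1 fail=0; on 'e' 0 → fail=8;  out ∅∪∅=∅
  n6('be'): parent n5 fail=0; on 'e' 0 → fail=8;  out ∅∪∅=∅
  n9('ec'): parent n8 fail=0; on 'c' 0 → fail=0;  out {3}∪∅={3}
  n10('dd'): parent n1 fail=0; on 'd' 0 → fail=1;  out ∅∪∅=∅
  n12('eb'): parent n8 fail=0; on 'b' 0 → fail=5;  out {5}∪{1}={1,5}
  n3('dee'): parent n2 fail=8; on 'e' 8→0 → fail=8;  out ∅∪∅=∅
  n7('bec'): parent n6 fail=8; on 'c' 8 → fail=9;  out {2}∪{3}={2,3}
  n11('ddd'): parent n10 fail=1; on 'd' 1 → fail=10;  out {4}∪∅={4}
  n4('deeb'): parent n3 fail=8; on 'b' 8 → fail=12;  out {0}∪{1,5}={0,1,5}

Text stream:
i=0 'd': node 0→1
i=1 'e': node 1→2
i=2 'b': node 2→12 ·f  emit P1@[2:2],P5@[1:2]
i=3 'c': node 12→0 ·f
i=4 'a': node 0→0
i=5 'e': node 0→8
i=6 'e': node 8→8 ·f
i=7 'b': node 8→12  emit P1@[7:7],P5@[6:7]
i=8 'b': node 12→5 ·f  emit P1@[8:8]
i=9 'd': node 5→1 ·f
i=10 'd': node 1→10
i=11 'd': node 10→11  emit P4@[9:11]
i=12 'c': node 11→0 ·f
i=13 'b': node 0→5  emit P1@[13:13]
i=14 'b': node 5→5 ·f  emit P1@[14:14]
i=15 'e': node 5→6
i=16 'c': node 6→7  emit P2@[14:16],P3@[15:16]
i=17 'b': node 7→5 ·f  emit P1@[17:17]
i=18 'e': node 5→6
i=19 'e': node 6→8 ·f
i=20 'c': node 8→9  emit P3@[19:20]
i=21 'a': node 9→0 ·f
i=22 'e': node 0→8
i=23 'b': node 8→12  emit P1@[23:23],P5@[22:23]
i=24 'd': node 12→1 ·f
i=25 'e': node 1→2
i=26 'e': node 2→3
i=27 'b': node 3→4  emit P0@[24:27],P1@[27:27],P5@[26:27]
i=28 'b': node 4→5 ·f  emit P1@[28:28]
i=29 'e': node 5→6
i=30 'c': node 6→7  emit P2@[28:30],P3@[29:30]
i=31 'e': node 7→8 ·f

Result: [[2,1],[2,5],[7,1],[7,5],[8,1],[11,4],[13,1],[14,1],[16,2],[16,3],[17,1],[20,3],[23,1],[23,5],[27,0],[27,1],[27,5],[28,1],[30,2],[30,3]]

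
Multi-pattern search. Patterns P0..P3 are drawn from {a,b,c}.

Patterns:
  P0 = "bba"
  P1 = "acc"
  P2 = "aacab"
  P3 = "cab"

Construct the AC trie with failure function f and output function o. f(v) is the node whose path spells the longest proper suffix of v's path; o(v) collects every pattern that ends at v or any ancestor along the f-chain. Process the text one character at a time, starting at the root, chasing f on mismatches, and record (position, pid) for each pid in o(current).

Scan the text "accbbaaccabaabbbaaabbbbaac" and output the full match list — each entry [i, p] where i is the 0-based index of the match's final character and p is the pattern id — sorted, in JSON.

Build:
Trie (insert patterns):
  n0 'ε': a→4 b→1 c→11
  n1 'b': b→2
  n2 'bb': a→3
  n3 'bba': ·  ←P0
  n4 'a': a→7 c→5
  n5 'ac': c→6
  n6 'acc': ·  ←P1
  n7 'aa': c→8
  n8 'aac': a→9
  n9 'aaca': b→10
  n10 'aacab': ·  ←P2
  n11 'c': a→12
  n12 'ca': b→13
  n13 'cab': ·  ←P3

BFS fail/out derivation:
  fail(1) 'b': from fail(0)=0 chase 'b': 0 ⇒ 0;  out=∅∪out(0)=∅
  fail(4) 'a': from fail(0)=0 chase 'a': 0 ⇒ 0;  out=∅∪out(0)=∅
  fail(11) 'c': from fail(0)=0 chase 'c': 0 ⇒ 0;  out=∅∪out(0)=∅
  fail(2) 'bb': from fail(1)=0 chase 'b': 0 ⇒ 1;  out=∅∪out(1)=∅
  fail(5) 'ac': from fail(4)=0 chase 'c': 0 ⇒ 11;  out=∅∪out(11)=∅
  fail(7) 'aa': from fail(4)=0 chase 'a': 0 ⇒ 4;  out=∅∪out(4)=∅
  fail(12) 'ca': from fail(11)=0 chase 'a': 0 ⇒ 4;  out=∅∪out(4)=∅
  fail(3) 'bba': from fail(2)=1 chase 'a': 1→0 ⇒ 4;  out={0}∪out(4)={0}
  fail(6) 'acc': from fail(5)=11 chase 'c': 11→0 ⇒ 11;  out={1}∪out(11)={1}
  fail(8) 'aac': from fail(7)=4 chase 'c': 4 ⇒ 5;  out=∅∪out(5)=∅
  fail(13) 'cab': from fail(12)=4 chase 'b': 4→0 ⇒ 1;  out={3}∪out(1)={3}
  fail(9) 'aaca': from fail(8)=5 chase 'a': 5→11 ⇒ 12;  out=∅∪out(12)=∅
  fail(10) 'aacab': from fail(9)=12 chase 'b': 12 ⇒ 13;  out={2}∪out(13)={2,3}

Text stream:
pos 0 'a': at 4
pos 1 'c': at 5
pos 2 'c': at 6  emit P1@[0:2]
pos 3 'b': at 1 ·f
pos 4 'b': at 2
pos 5 'a': at 3  emit P0@[3:5]
pos 6 'a': at 7 ·f
pos 7 'c': at 8
pos 8 'c': at 6 ·f  emit P1@[6:8]
pos 9 'a': at 12 ·f
pos 10 'b': at 13  emit P3@[8:10]
pos 11 'a': at 4 ·f
pos 12 'a': at 7
pos 13 'b': at 1 ·f
pos 14 'b': at 2
pos 15 'b': at 2 ·f
pos 16 'a': at 3  emit P0@[14:16]
pos 17 'a': at 7 ·f
pos 18 'a': at 7 ·f
pos 19 'b': at 1 ·f
pos 20 'b': at 2
pos 21 'b': at 2 ·f
pos 22 'b': at 2 ·f
pos 23 'a': at 3  emit P0@[21:23]
pos 24 'a': at 7 ·f
pos 25 'c': at 8

Result: [[2,1],[5,0],[8,1],[10,3],[16,0],[23,0]]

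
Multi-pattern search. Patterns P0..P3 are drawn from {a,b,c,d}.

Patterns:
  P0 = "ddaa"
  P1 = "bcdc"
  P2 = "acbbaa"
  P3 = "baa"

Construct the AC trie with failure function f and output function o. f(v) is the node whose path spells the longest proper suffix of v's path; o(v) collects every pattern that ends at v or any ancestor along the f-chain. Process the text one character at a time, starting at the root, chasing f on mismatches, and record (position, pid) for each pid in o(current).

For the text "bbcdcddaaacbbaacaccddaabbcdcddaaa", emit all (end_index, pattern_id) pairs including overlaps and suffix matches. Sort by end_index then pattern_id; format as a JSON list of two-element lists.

Build:
Trie nodes:
  n0 'ε': a→9 b→5 d→1
  n1 'd': d→2
  n2 'dd': a→3
  n3 'dda': a→4
  n4 'ddaa': ·  [P0 ends]
  n5 'b': a→15 c→6
  n6 'bc': d→7
  n7 'bcd': c→8
  n8 'bcdc': ·  [P1 ends]
  n9 'a': c→10
  n10 'ac': b→11
  n11 'acb': b→12
  n12 'acbb': a→13
  n13 'acbba': a→14
  n14 'acbbaa': ·  [P2 ends]
  n15 'ba': a→16
  n16 'baa': ·  [P3 ends]

BFS fail/out derivation:
  n1('d'): parent n0 fail=0; on 'd' 0 → fail=0;  out ∅∪∅=∅
  n5('b'): parent n0 fail=0; on 'b' 0 → fail=0;  out ∅∪∅=∅
  n9('a'): parent n0 fail=0; on 'a' 0 → fail=0;  out ∅∪∅=∅
  n2('dd'): parent n1 fail=0; on 'd' 0 → fail=1;  out ∅∪∅=∅
  n6('bc'): parent n5 fail=0; on 'c' 0 → fail=0;  out ∅∪∅=∅
  n10('ac'): parent n9 fail=0; on 'c' 0 → fail=0;  out ∅∪∅=∅
  n15('ba'): parent n5 fail=0; on 'a' 0 → fail=9;  out ∅∪∅=∅
  n3('dda'): parent n2 fail=1; on 'a' 1→0 → fail=9;  out ∅∪∅=∅
  n7('bcd'): parent n6 fail=0; on 'd' 0 → fail=1;  out ∅∪∅=∅
  n11('acb'): parent n10 fail=0; on 'b' 0 → fail=5;  out ∅∪∅=∅
  n16('baa'): parent n15 fail=9; on 'a' 9→0 → fail=9;  out {3}∪∅={3}
  n4('ddaa'): parent n3 fail=9; on 'a' 9→0 → fail=9;  out {0}∪∅={0}
  n8('bcdc'): parent n7 fail=1; on 'c' 1→0 → fail=0;  out {1}∪∅={1}
  n12('acbb'): parent n11 fail=5; on 'b' 5→0 → fail=5;  out ∅∪∅=∅
  n13('acbba'): parent n12 fail=5; on 'a' 5 → fail=15;  out ∅∪∅=∅
  n14('acbbaa'): parent n13 fail=15; on 'a' 15 → fail=16;  out {2}∪{3}={2,3}

Text stream:
[0] read 'b'  n0⇒n5
[1] read 'b'  n5⇒n5 (fail-walked)
[2] read 'c'  n5⇒n6
[3] read 'd'  n6⇒n7
[4] read 'c'  n7⇒n8  emit P1@[1:4]
[5] read 'd'  n8⇒n1 (fail-walked)
[6] read 'd'  n1⇒n2
[7] read 'a'  n2⇒n3
[8] read 'a'  n3⇒n4  emit P0@[5:8]
[9] read 'a'  n4⇒n9 (fail-walked)
[10] read 'c'  n9⇒n10
[11] read 'b'  n10⇒n11
[12] read 'b'  n11⇒n12
[13] read 'a'  n12⇒n13
[14] read 'a'  n13⇒n14  emit P2@[9:14],P3@[12:14]
[15] read 'c'  n14⇒n10 (fail-walked)
[16] read 'a'  n10⇒n9 (fail-walked)
[17] read 'c'  n9⇒n10
[18] read 'c'  n10⇒n0 (fail-walked)
[19] read 'd'  n0⇒n1
[20] read 'd'  n1⇒n2
[21] read 'a'  n2⇒n3
[22] read 'a'  n3⇒n4  emit P0@[19:22]
[23] read 'b'  n4⇒n5 (fail-walked)
[24] read 'b'  n5⇒n5 (fail-walked)
[25] read 'c'  n5⇒n6
[26] read 'd'  n6⇒n7
[27] read 'c'  n7⇒n8  emit P1@[24:27]
[28] read 'd'  n8⇒n1 (fail-walked)
[29] read 'd'  n1⇒n2
[30] read 'a'  n2⇒n3
[31] read 'a'  n3⇒n4  emit P0@[28:31]
[32] read 'a'  n4⇒n9 (fail-walked)

Matches: [[4,1],[8,0],[14,2],[14,3],[22,0],[27,1],[31,0]]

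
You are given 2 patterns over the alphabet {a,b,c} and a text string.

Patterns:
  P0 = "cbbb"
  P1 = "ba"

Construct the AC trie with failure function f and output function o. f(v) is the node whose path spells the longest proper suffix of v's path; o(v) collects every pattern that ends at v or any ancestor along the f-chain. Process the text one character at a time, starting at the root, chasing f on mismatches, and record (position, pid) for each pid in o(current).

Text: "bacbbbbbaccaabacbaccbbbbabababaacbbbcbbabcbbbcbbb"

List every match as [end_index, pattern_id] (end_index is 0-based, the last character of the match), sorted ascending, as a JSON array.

Build:
Trie (insert patterns):
  n0 'ε': b→5 c→1
  n1 'c': b→2
  n2 'cb': b→3
  n3 'cbb': b→4
  n4 'cbbb': ·  [P0 ends]
  n5 'b': a→6
  n6 'ba': ·  [P1 ends]

BFS fail/out derivation:
  n1('c'): parent n0 fail=0; on 'c' 0 → fail=0;  out ∅∪∅=∅
  n5('b'): parent n0 fail=0; on 'b' 0 → fail=0;  out ∅∪∅=∅
  n2('cb'): parent n1 fail=0; on 'b' 0 → fail=5;  out ∅∪∅=∅
  n6('ba'): parent n5 fail=0; on 'a' 0 → fail=0;  out {1}∪∅={1}
  n3('cbb'): parent n2 fail=5; on 'b' 5→0 → fail=5;  out ∅∪∅=∅
  n4('cbbb'): parent n3 fail=5; on 'b' 5→0 → fail=5;  out {0}∪∅={0}

Scan:
i=0 'b': node 0→5
i=1 'a': node 5→6  → match P1@[0:1]
i=2 'c': node 6→1 (fail-walked)
i=3 'b': node 1→2
i=4 'b': node 2→3
i=5 'b': node 3→4  → match P0@[2:5]
i=6 'b': node 4→5 (fail-walked)
i=7 'b': node 5→5 (fail-walked)
i=8 'a': node 5→6  → match P1@[7:8]
i=9 'c': node 6→1 (fail-walked)
i=10 'c': node 1→1 (fail-walked)
i=11 'a': node 1→0 (fail-walked)
i=12 'a': node 0→0
i=13 'b': node 0→5
i=14 'a': node 5→6  → match P1@[13:14]
i=15 'c': node 6→1 (fail-walked)
i=16 'b': node 1→2
i=17 'a': node 2→6 (fail-walked)  → match P1@[16:17]
i=18 'c': node 6→1 (fail-walked)
i=19 'c': node 1→1 (fail-walked)
i=20 'b': node 1→2
i=21 'b': node 2→3
i=22 'b': node 3→4  → match P0@[19:22]
i=23 'b': node 4→5 (fail-walked)
i=24 'a': node 5→6  → match P1@[23:24]
i=25 'b': node 6→5 (fail-walked)
i=26 'a': node 5→6  → match P1@[25:26]
i=27 'b': node 6→5 (fail-walked)
i=28 'a': node 5→6  → match P1@[27:28]
i=29 'b': node 6→5 (fail-walked)
i=30 'a': node 5→6  → match P1@[29:30]
i=31 'a': node 6→0 (fail-walked)
i=32 'c': node 0→1
i=33 'b': node 1→2
i=34 'b': node 2→3
i=35 'b': node 3→4  → match P0@[32:35]
i=36 'c': node 4→1 (fail-walked)
i=37 'b': node 1→2
i=38 'b': node 2→3
i=39 'a': node 3→6 (fail-walked)  → match P1@[38:39]
i=40 'b': node 6→5 (fail-walked)
i=41 'c': node 5→1 (fail-walked)
i=42 'b': node 1→2
i=43 'b': node 2→3
i=44 'b': node 3→4  → match P0@[41:44]
i=45 'c': node 4→1 (fail-walked)
i=46 'b': node 1→2
i=47 'b': node 2→3
i=48 'b': node 3→4  → match P0@[45:48]

Result: [[1,1],[5,0],[8,1],[14,1],[17,1],[22,0],[24,1],[26,1],[28,1],[30,1],[35,0],[39,1],[44,0],[48,0]]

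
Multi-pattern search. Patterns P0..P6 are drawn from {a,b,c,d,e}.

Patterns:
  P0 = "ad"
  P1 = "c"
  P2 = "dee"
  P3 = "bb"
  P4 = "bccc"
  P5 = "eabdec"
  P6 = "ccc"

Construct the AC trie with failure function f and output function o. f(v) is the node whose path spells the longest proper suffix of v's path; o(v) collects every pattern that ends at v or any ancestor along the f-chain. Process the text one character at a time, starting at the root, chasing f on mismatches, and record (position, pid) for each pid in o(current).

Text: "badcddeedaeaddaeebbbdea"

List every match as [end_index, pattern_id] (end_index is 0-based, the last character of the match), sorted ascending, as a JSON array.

Construct AC machine:
Trie (insert patterns):
  n0 'ε': a→1 b→7 c→3 d→4 e→12
  n1 'a': d→2
  n2 'ad': ·  ←P0
  n3 'c': c→18  ←P1
  n4 'd': e→5
  n5 'de': e→6
  n6 'dee': ·  ←P2
  n7 'b': b→8 c→9
  n8 'bb': ·  ←P3
  n9 'bc': c→10
  n10 'bcc': c→11
  n11 'bccc': ·  ←P4
  n12 'e': a→13
  n13 'ea': b→14
  n14 'eab': d→15
  n15 'eabd': e→16
  n16 'eabde': c→17
  n17 'eabdec': ·  ←P5
  n18 'cc': c→19
  n19 'ccc': ·  ←P6

Failure links (BFS by depth):
  n1('a'): parent n0 fail=0; on 'a' 0 → fail=0;  out ∅∪∅=∅
  n3('c'): parent n0 fail=0; on 'c' 0 → fail=0;  out {1}∪∅={1}
  n4('d'): parent n0 fail=0; on 'd' 0 → fail=0;  out ∅∪∅=∅
  n7('b'): parent n0 fail=0; on 'b' 0 → fail=0;  out ∅∪∅=∅
  n12('e'): parent n0 fail=0; on 'e' 0 → fail=0;  out ∅∪∅=∅
  n2('ad'): parent n1 fail=0; on 'd' 0 → fail=4;  out {0}∪∅={0}
  n5('de'): parent n4 fail=0; on 'e' 0 → fail=12;  out ∅∪∅=∅
  n8('bb'): parent n7 fail=0; on 'b' 0 → fail=7;  out {3}∪∅={3}
  n9('bc'): parent n7 fail=0; on 'c' 0 → fail=3;  out ∅∪{1}={1}
  n13('ea'): parent n12 fail=0; on 'a' 0 → fail=1;  out ∅∪∅=∅
  n18('cc'): parent n3 fail=0; on 'c' 0 → fail=3;  out ∅∪{1}={1}
  n6('dee'): parent n5 fail=12; on 'e' 12→0 → fail=12;  out {2}∪∅={2}
  n10('bcc'): parent n9 fail=3; on 'c' 3 → fail=18;  out ∅∪{1}={1}
  n14('eab'): parent n13 fail=1; on 'b' 1→0 → fail=7;  out ∅∪∅=∅
  n19('ccc'): parent n18 fail=3; on 'c' 3 → fail=18;  out {6}∪{1}={1,6}
  n11('bccc'): parent n10 fail=18; on 'c' 18 → fail=19;  out {4}∪{1,6}={1,4,6}
  n15('eabd'): parent n14 fail=7; on 'd' 7→0 → fail=4;  out ∅∪∅=∅
  n16('eabde'): parent n15 fail=4; on 'e' 4 → fail=5;  out ∅∪∅=∅
  n17('eabdec'): parent n16 fail=5; on 'c' 5→12→0 → fail=3;  out {5}∪{1}={1,5}

Run:
[0] read 'b'  n0⇒n7
[1] read 'a'  n7⇒n1 (via fail)
[2] read 'd'  n1⇒n2  → match P0@[1:2]
[3] read 'c'  n2⇒n3 (via fail)  → match P1@[3:3]
[4] read 'd'  n3⇒n4 (via fail)
[5] read 'd'  n4⇒n4 (via fail)
[6] read 'e'  n4⇒n5
[7] read 'e'  n5⇒n6  → match P2@[5:7]
[8] read 'd'  n6⇒n4 (via fail)
[9] read 'a'  n4⇒n1 (via fail)
[10] read 'e'  n1⇒n12 (via fail)
[11] read 'a'  n12⇒n13
[12] read 'd'  n13⇒n2 (via fail)  → match P0@[11:12]
[13] read 'd'  n2⇒n4 (via fail)
[14] read 'a'  n4⇒n1 (via fail)
[15] read 'e'  n1⇒n12 (via fail)
[16] read 'e'  n12⇒n12 (via fail)
[17] read 'b'  n12⇒n7 (via fail)
[18] read 'b'  n7⇒n8  → match P3@[17:18]
[19] read 'b'  n8⇒n8 (via fail)  → match P3@[18:19]
[20] read 'd'  n8⇒n4 (via fail)
[21] read 'e'  n4⇒n5
[22] read 'a'  n5⇒n13 (via fail)

Result: [[2,0],[3,1],[7,2],[12,0],[18,3],[19,3]]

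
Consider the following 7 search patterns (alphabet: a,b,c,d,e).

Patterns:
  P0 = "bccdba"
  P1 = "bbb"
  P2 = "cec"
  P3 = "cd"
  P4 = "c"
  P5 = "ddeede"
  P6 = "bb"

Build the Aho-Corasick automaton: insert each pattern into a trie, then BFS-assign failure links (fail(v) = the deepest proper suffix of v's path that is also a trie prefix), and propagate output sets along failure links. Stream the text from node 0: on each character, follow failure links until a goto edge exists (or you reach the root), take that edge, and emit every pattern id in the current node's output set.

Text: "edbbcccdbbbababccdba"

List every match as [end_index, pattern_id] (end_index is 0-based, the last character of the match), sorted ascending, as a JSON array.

Build:
Trie nodes:
  n0 'ε': b→1 c→9 d→13
  n1 'b': b→7 c→2
  n2 'bc': c→3
  n3 'bcc': d→4
  n4 'bccd': b→5
  n5 'bccdb': a→6
  n6 'bccdba': ·  ←P0
  n7 'bb': b→8  ←P6
  n8 'bbb': ·  ←P1
  n9 'c': d→12 e→10  ←P4
  n10 'ce': c→11
  n11 'cec': ·  ←P2
  n12 'cd': ·  ←P3
  n13 'd': d→14
  n14 'dd': e→15
  n15 'dde': e→16
  n16 'ddee': d→17
  n17 'ddeed': e→18
  n18 'ddeede': ·  ←P5

BFS fail/out derivation:
  fail(1) 'b': from fail(0)=0 chase 'b': 0 ⇒ 0;  out=∅∪out(0)=∅
  fail(9) 'c': from fail(0)=0 chase 'c': 0 ⇒ 0;  out={4}∪out(0)={4}
  fail(13) 'd': from fail(0)=0 chase 'd': 0 ⇒ 0;  out=∅∪out(0)=∅
  fail(2) 'bc': from fail(1)=0 chase 'c': 0 ⇒ 9;  out=∅∪out(9)={4}
  fail(7) 'bb': from fail(1)=0 chase 'b': 0 ⇒ 1;  out={6}∪out(1)={6}
  fail(10) 'ce': from fail(9)=0 chase 'e': 0 ⇒ 0;  out=∅∪out(0)=∅
  fail(12) 'cd': from fail(9)=0 chase 'd': 0 ⇒ 13;  out={3}∪out(13)={3}
  fail(14) 'dd': from fail(13)=0 chase 'd': 0 ⇒ 13;  out=∅∪out(13)=∅
  fail(3) 'bcc': from fail(2)=9 chase 'c': 9→0 ⇒ 9;  out=∅∪out(9)={4}
  fail(8) 'bbb': from fail(7)=1 chase 'b': 1 ⇒ 7;  out={1}∪out(7)={1,6}
  fail(11) 'cec': from fail(10)=0 chase 'c': 0 ⇒ 9;  out={2}∪out(9)={2,4}
  fail(15) 'dde': from fail(14)=13 chase 'e': 13→0 ⇒ 0;  out=∅∪out(0)=∅
  fail(4) 'bccd': from fail(3)=9 chase 'd': 9 ⇒ 12;  out=∅∪out(12)={3}
  fail(16) 'ddee': from fail(15)=0 chase 'e': 0 ⇒ 0;  out=∅∪out(0)=∅
  fail(5) 'bccdb': from fail(4)=12 chase 'b': 12→13→0 ⇒ 1;  out=∅∪out(1)=∅
  fail(17) 'ddeed': from fail(16)=0 chase 'd': 0 ⇒ 13;  out=∅∪out(13)=∅
  fail(6) 'bccdba': from fail(5)=1 chase 'a': 1→0 ⇒ 0;  out={0}∪out(0)={0}
  fail(18) 'ddeede': from fail(17)=13 chase 'e': 13→0 ⇒ 0;  out={5}∪out(0)={5}

Text stream:
i=0 'e': node 0→0
i=1 'd': node 0→13
i=2 'b': node 13→1 (via fail)
i=3 'b': node 1→7  emit P6@[2:3]
i=4 'c': node 7→2 (via fail)  emit P4@[4:4]
i=5 'c': node 2→3  emit P4@[5:5]
i=6 'c': node 3→9 (via fail)  emit P4@[6:6]
i=7 'd': node 9→12  emit P3@[6:7]
i=8 'b': node 12→1 (via fail)
i=9 'b': node 1→7  emit P6@[8:9]
i=10 'b': node 7→8  emit P1@[8:10],P6@[9:10]
i=11 'a': node 8→0 (via fail)
i=12 'b': node 0→1
i=13 'a': node 1→0 (via fail)
i=14 'b': node 0→1
i=15 'c': node 1→2  emit P4@[15:15]
i=16 'c': node 2→3  emit P4@[16:16]
i=17 'd': node 3→4  emit P3@[16:17]
i=18 'b': node 4→5
i=19 'a': node 5→6  emit P0@[14:19]

All matches (sorted): [[3,6],[4,4],[5,4],[6,4],[7,3],[9,6],[10,1],[10,6],[15,4],[16,4],[17,3],[19,0]]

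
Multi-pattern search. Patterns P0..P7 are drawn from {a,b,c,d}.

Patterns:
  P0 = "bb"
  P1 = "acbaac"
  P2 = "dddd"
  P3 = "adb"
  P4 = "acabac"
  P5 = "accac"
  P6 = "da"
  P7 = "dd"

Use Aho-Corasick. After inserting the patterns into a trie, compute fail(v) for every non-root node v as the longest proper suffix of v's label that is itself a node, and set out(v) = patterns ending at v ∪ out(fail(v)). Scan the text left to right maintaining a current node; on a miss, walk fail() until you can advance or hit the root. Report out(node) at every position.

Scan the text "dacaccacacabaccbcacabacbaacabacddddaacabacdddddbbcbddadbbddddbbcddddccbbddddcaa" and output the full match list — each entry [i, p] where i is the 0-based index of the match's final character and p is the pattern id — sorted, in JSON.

Build:
Trie (insert patterns):
  n0 'ε': a→3 b→1 d→9
  n1 'b': b→2
  n2 'bb': ·  [P0 ends]
  n3 'a': c→4 d→13
  n4 'ac': a→15 b→5 c→19
  n5 'acb': a→6
  n6 'acba': a→7
  n7 'acbaa': c→8
  n8 'acbaac': ·  [P1 ends]
  n9 'd': a→22 d→10
  n10 'dd': d→11  [P7 ends]
  n11 'ddd': d→12
  n12 'dddd': ·  [P2 ends]
  n13 'ad': b→14
  n14 'adb': ·  [P3 ends]
  n15 'aca': b→16
  n16 'acab': a→17
  n17 'acaba': c→18
  n18 'acabac': ·  [P4 ends]
  n19 'acc': a→20
  n20 'acca': c→21
  n21 'accac': ·  [P5 ends]
  n22 'da': ·  [P6 ends]

BFS fail/out derivation:
  n1('b'): parent n0 fail=0; on 'b' 0 → fail=0;  out ∅∪∅=∅
  n3('a'): parent n0 fail=0; on 'a' 0 → fail=0;  out ∅∪∅=∅
  n9('d'): parent n0 fail=0; on 'd' 0 → fail=0;  out ∅∪∅=∅
  n2('bb'): parent n1 fail=0; on 'b' 0 → fail=1;  out {0}∪∅={0}
  n4('ac'): parent n3 fail=0; on 'c' 0 → fail=0;  out ∅∪∅=∅
  n10('dd'): parent n9 fail=0; on 'd' 0 → fail=9;  out {7}∪∅={7}
  n13('ad'): parent n3 fail=0; on 'd' 0 → fail=9;  out ∅∪∅=∅
  n22('da'): parent n9 fail=0; on 'a' 0 → fail=3;  out {6}∪∅={6}
  n5('acb'): parent n4 fail=0; on 'b' 0 → fail=1;  out ∅∪∅=∅
  n11('ddd'): parent n10 fail=9; on 'd' 9 → fail=10;  out ∅∪{7}={7}
  n14('adb'): parent n13 fail=9; on 'b' 9→0 → fail=1;  out {3}∪∅={3}
  n15('aca'): parent n4 fail=0; on 'a' 0 → fail=3;  out ∅∪∅=∅
  n19('acc'): parent n4 fail=0; on 'c' 0 → fail=0;  out ∅∪∅=∅
  n6('acba'): parent n5 fail=1; on 'a' 1→0 → fail=3;  out ∅∪∅=∅
  n12('dddd'): parent n11 fail=10; on 'd' 10 → fail=11;  out {2}∪{7}={2,7}
  n16('acab'): parent n15 fail=3; on 'b' 3→0 → fail=1;  out ∅∪∅=∅
  n20('acca'): parent n19 fail=0; on 'a' 0 → fail=3;  out ∅∪∅=∅
  n7('acbaa'): parent n6 fail=3; on 'a' 3→0 → fail=3;  out ∅∪∅=∅
  n17('acaba'): parent n16 fail=1; on 'a' 1→0 → fail=3;  out ∅∪∅=∅
  n21('accac'): parent n20 fail=3; on 'c' 3 → fail=4;  out {5}∪∅={5}
  n8('acbaac'): parent n7 fail=3; on 'c' 3 → fail=4;  out {1}∪∅={1}
  n18('acabac'): parent n17 fail=3; on 'c' 3 → fail=4;  out {4}∪∅={4}

Scan:
pos 0 'd': at 9
pos 1 'a': at 22  → match P6@[0:1]
pos 2 'c': at 4 (fail-walked)
pos 3 'a': at 15
pos 4 'c': at 4 (fail-walked)
pos 5 'c': at 19
pos 6 'a': at 20
pos 7 'c': at 21  → match P5@[3:7]
pos 8 'a': at 15 (fail-walked)
pos 9 'c': at 4 (fail-walked)
pos 10 'a': at 15
pos 11 'b': at 16
pos 12 'a': at 17
pos 13 'c': at 18  → match P4@[8:13]
pos 14 'c': at 19 (fail-walked)
pos 15 'b': at 1 (fail-walked)
pos 16 'c': at 0 (fail-walked)
pos 17 'a': at 3
pos 18 'c': at 4
pos 19 'a': at 15
pos 20 'b': at 16
pos 21 'a': at 17
pos 22 'c': at 18  → match P4@[17:22]
pos 23 'b': at 5 (fail-walked)
pos 24 'a': at 6
pos 25 'a': at 7
pos 26 'c': at 8  → match P1@[21:26]
pos 27 'a': at 15 (fail-walked)
pos 28 'b': at 16
pos 29 'a': at 17
pos 30 'c': at 18  → match P4@[25:30]
pos 31 'd': at 9 (fail-walked)
pos 32 'd': at 10  → match P7@[31:32]
pos 33 'd': at 11  → match P7@[32:33]
pos 34 'd': at 12  → match P2@[31:34],P7@[33:34]
pos 35 'a': at 22 (fail-walked)  → match P6@[34:35]
pos 36 'a': at 3 (fail-walked)
pos 37 'c': at 4
pos 38 'a': at 15
pos 39 'b': at 16
pos 40 'a': at 17
pos 41 'c': at 18  → match P4@[36:41]
pos 42 'd': at 9 (fail-walked)
pos 43 'd': at 10  → match P7@[42:43]
pos 44 'd': at 11  → match P7@[43:44]
pos 45 'd': at 12  → match P2@[42:45],P7@[44:45]
pos 46 'd': at 12 (fail-walked)  → match P2@[43:46],P7@[45:46]
pos 47 'b': at 1 (fail-walked)
pos 48 'b': at 2  → match P0@[47:48]
pos 49 'c': at 0 (fail-walked)
pos 50 'b': at 1
pos 51 'd': at 9 (fail-walked)
pos 52 'd': at 10  → match P7@[51:52]
pos 53 'a': at 22 (fail-walked)  → match P6@[52:53]
pos 54 'd': at 13 (fail-walked)
pos 55 'b': at 14  → match P3@[53:55]
pos 56 'b': at 2 (fail-walked)  → match P0@[55:56]
pos 57 'd': at 9 (fail-walked)
pos 58 'd': at 10  → match P7@[57:58]
pos 59 'd': at 11  → match P7@[58:59]
pos 60 'd': at 12  → match P2@[57:60],P7@[59:60]
pos 61 'b': at 1 (fail-walked)
pos 62 'b': at 2  → match P0@[61:62]
pos 63 'c': at 0 (fail-walked)
pos 64 'd': at 9
pos 65 'd': at 10  → match P7@[64:65]
pos 66 'd': at 11  → match P7@[65:66]
pos 67 'd': at 12  → match P2@[64:67],P7@[66:67]
pos 68 'c': at 0 (fail-walked)
pos 69 'c': at 0
pos 70 'b': at 1
pos 71 'b': at 2  → match P0@[70:71]
pos 72 'd': at 9 (fail-walked)
pos 73 'd': at 10  → match P7@[72:73]
pos 74 'd': at 11  → match P7@[73:74]
pos 75 'd': at 12  → match P2@[72:75],P7@[74:75]
pos 76 'c': at 0 (fail-walked)
pos 77 'a': at 3
pos 78 'a': at 3 (fail-walked)

Matches: [[1,6],[7,5],[13,4],[22,4],[26,1],[30,4],[32,7],[33,7],[34,2],[34,7],[35,6],[41,4],[43,7],[44,7],[45,2],[45,7],[46,2],[46,7],[48,0],[52,7],[53,6],[55,3],[56,0],[58,7],[59,7],[60,2],[60,7],[62,0],[65,7],[66,7],[67,2],[67,7],[71,0],[73,7],[74,7],[75,2],[75,7]]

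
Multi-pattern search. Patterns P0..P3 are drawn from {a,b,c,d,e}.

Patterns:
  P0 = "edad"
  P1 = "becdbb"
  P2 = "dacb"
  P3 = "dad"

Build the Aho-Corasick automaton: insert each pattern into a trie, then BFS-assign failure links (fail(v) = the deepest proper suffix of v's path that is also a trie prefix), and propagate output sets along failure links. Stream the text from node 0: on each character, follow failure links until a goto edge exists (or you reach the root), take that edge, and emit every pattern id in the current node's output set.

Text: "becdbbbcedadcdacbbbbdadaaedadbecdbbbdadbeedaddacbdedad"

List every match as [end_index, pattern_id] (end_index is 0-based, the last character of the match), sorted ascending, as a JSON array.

Construct AC machine:
Trie nodes:
  0='ε' goto b→5 d→11 e→1
  1='e' goto d→2
  2='ed' goto a→3
  3='eda' goto d→4
  4='edad' goto ·  ←P0
  5='b' goto e→6
  6='be' goto c→7
  7='bec' goto d→8
  8='becd' goto b→9
  9='becdb' goto b→10
  10='becdbb' goto ·  ←P1
  11='d' goto a→12
  12='da' goto c→13 d→15
  13='dac' goto b→14
  14='dacb' goto ·  ←P2
  15='dad' goto ·  ←P3

BFS fail/out derivation:
  fail(1) 'e': from fail(0)=0 chase 'e': 0 ⇒ 0;  out=∅∪out(0)=∅
  fail(5) 'b': from fail(0)=0 chase 'b': 0 ⇒ 0;  out=∅∪out(0)=∅
  fail(11) 'd': from fail(0)=0 chase 'd': 0 ⇒ 0;  out=∅∪out(0)=∅
  fail(2) 'ed': from fail(1)=0 chase 'd': 0 ⇒ 11;  out=∅∪out(11)=∅
  fail(6) 'be': from fail(5)=0 chase 'e': 0 ⇒ 1;  out=∅∪out(1)=∅
  fail(12) 'da': from fail(11)=0 chase 'a': 0 ⇒ 0;  out=∅∪out(0)=∅
  fail(3) 'eda': from fail(2)=11 chase 'a': 11 ⇒ 12;  out=∅∪out(12)=∅
  fail(7) 'bec': from fail(6)=1 chase 'c': 1→0 ⇒ 0;  out=∅∪out(0)=∅
  fail(13) 'dac': from fail(12)=0 chase 'c': 0 ⇒ 0;  out=∅∪out(0)=∅
  fail(15) 'dad': from fail(12)=0 chase 'd': 0 ⇒ 11;  out={3}∪out(11)={3}
  fail(4) 'edad': from fail(3)=12 chase 'd': 12 ⇒ 15;  out={0}∪out(15)={0,3}
  fail(8) 'becd': from fail(7)=0 chase 'd': 0 ⇒ 11;  out=∅∪out(11)=∅
  fail(14) 'dacb': from fail(13)=0 chase 'b': 0 ⇒ 5;  out={2}∪out(5)={2}
  fail(9) 'becdb': from fail(8)=11 chase 'b': 11→0 ⇒ 5;  out=∅∪out(5)=∅
  fail(10) 'becdbb': from fail(9)=5 chase 'b': 5→0 ⇒ 5;  out={1}∪out(5)={1}

Text stream:
pos 0 'b': at 5
pos 1 'e': at 6
pos 2 'c': at 7
pos 3 'd': at 8
pos 4 'b': at 9
pos 5 'b': at 10  ** P1@[0:5]
pos 6 'b': at 5 (via fail)
pos 7 'c': at 0 (via fail)
pos 8 'e': at 1
pos 9 'd': at 2
pos 10 'a': at 3
pos 11 'd': at 4  ** P0@[8:11],P3@[9:11]
pos 12 'c': at 0 (via fail)
pos 13 'd': at 11
pos 14 'a': at 12
pos 15 'c': at 13
pos 16 'b': at 14  ** P2@[13:16]
pos 17 'b': at 5 (via fail)
pos 18 'b': at 5 (via fail)
pos 19 'b': at 5 (via fail)
pos 20 'd': at 11 (via fail)
pos 21 'a': at 12
pos 22 'd': at 15  ** P3@[20:22]
pos 23 'a': at 12 (via fail)
pos 24 'a': at 0 (via fail)
pos 25 'e': at 1
pos 26 'd': at 2
pos 27 'a': at 3
pos 28 'd': at 4  ** P0@[25:28],P3@[26:28]
pos 29 'b': at 5 (via fail)
pos 30 'e': at 6
pos 31 'c': at 7
pos 32 'd': at 8
pos 33 'b': at 9
pos 34 'b': at 10  ** P1@[29:34]
pos 35 'b': at 5 (via fail)
pos 36 'd': at 11 (via fail)
pos 37 'a': at 12
pos 38 'd': at 15  ** P3@[36:38]
pos 39 'b': at 5 (via fail)
pos 40 'e': at 6
pos 41 'e': at 1 (via fail)
pos 42 'd': at 2
pos 43 'a': at 3
pos 44 'd': at 4  ** P0@[41:44],P3@[42:44]
pos 45 'd': at 11 (via fail)
pos 46 'a': at 12
pos 47 'c': at 13
pos 48 'b': at 14  ** P2@[45:48]
pos 49 'd': at 11 (via fail)
pos 50 'e': at 1 (via fail)
pos 51 'd': at 2
pos 52 'a': at 3
pos 53 'd': at 4  ** P0@[50:53],P3@[51:53]

Matches: [[5,1],[11,0],[11,3],[16,2],[22,3],[28,0],[28,3],[34,1],[38,3],[44,0],[44,3],[48,2],[53,0],[53,3]]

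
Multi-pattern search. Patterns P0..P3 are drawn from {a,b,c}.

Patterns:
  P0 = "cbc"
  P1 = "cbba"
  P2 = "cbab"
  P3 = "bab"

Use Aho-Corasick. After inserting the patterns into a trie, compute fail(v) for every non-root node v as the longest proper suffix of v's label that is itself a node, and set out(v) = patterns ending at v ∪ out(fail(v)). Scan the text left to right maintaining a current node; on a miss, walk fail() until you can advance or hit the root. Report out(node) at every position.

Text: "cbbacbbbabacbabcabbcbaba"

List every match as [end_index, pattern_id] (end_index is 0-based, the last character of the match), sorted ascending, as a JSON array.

Build automaton:
Trie (insert patterns):
  0='ε' goto b→8 c→1
  1='c' goto b→2
  2='cb' goto a→6 b→4 c→3
  3='cbc' goto ·  ←P0
  4='cbb' goto a→5
  5='cbba' goto ·  ←P1
  6='cba' goto b→7
  7='cbab' goto ·  ←P2
  8='b' goto a→9
  9='ba' goto b→10
  10='bab' goto ·  ←P3

BFS fail/out derivation:
  n1('c'): parent n0 fail=0; on 'c' 0 → fail=0;  out ∅∪∅=∅
  n8('b'): parent n0 fail=0; on 'b' 0 → fail=0;  out ∅∪∅=∅
  n2('cb'): parent n1 fail=0; on 'b' 0 → fail=8;  out ∅∪∅=∅
  n9('ba'): parent n8 fail=0; on 'a' 0 → fail=0;  out ∅∪∅=∅
  n3('cbc'): parent n2 fail=8; on 'c' 8→0 → fail=1;  out {0}∪∅={0}
  n4('cbb'): parent n2 fail=8; on 'b' 8→0 → fail=8;  out ∅∪∅=∅
  n6('cba'): parent n2 fail=8; on 'a' 8 → fail=9;  out ∅∪∅=∅
  n10('bab'): parent n9 fail=0; on 'b' 0 → fail=8;  out {3}∪∅={3}
  n5('cbba'): parent n4 fail=8; on 'a' 8 → fail=9;  out {1}∪∅={1}
  n7('cbab'): parent n6 fail=9; on 'b' 9 → fail=10;  out {2}∪{3}={2,3}

Run:
i=0 'c': node 0→1
i=1 'b': node 1→2
i=2 'b': node 2→4
i=3 'a': node 4→5  emit P1@[0:3]
i=4 'c': node 5→1 (fail-walked)
i=5 'b': node 1→2
i=6 'b': node 2→4
i=7 'b': node 4→8 (fail-walked)
i=8 'a': node 8→9
i=9 'b': node 9→10  emit P3@[7:9]
i=10 'a': node 10→9 (fail-walked)
i=11 'c': node 9→1 (fail-walked)
i=12 'b': node 1→2
i=13 'a': node 2→6
i=14 'b': node 6→7  emit P2@[11:14],P3@[12:14]
i=15 'c': node 7→1 (fail-walked)
i=16 'a': node 1→0 (fail-walked)
i=17 'b': node 0→8
i=18 'b': node 8→8 (fail-walked)
i=19 'c': node 8→1 (fail-walked)
i=20 'b': node 1→2
i=21 'a': node 2→6
i=22 'b': node 6→7  emit P2@[19:22],P3@[20:22]
i=23 'a': node 7→9 (fail-walked)

Matches: [[3,1],[9,3],[14,2],[14,3],[22,2],[22,3]]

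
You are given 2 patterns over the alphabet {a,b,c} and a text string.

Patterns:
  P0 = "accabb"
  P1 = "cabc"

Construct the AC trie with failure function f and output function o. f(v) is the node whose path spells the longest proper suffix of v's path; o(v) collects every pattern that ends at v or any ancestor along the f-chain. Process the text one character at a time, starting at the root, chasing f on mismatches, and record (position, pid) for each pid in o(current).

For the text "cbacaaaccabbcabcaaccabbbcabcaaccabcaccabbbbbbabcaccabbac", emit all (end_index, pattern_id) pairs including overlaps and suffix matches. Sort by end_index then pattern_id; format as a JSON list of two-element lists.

Construct AC machine:
Trie (insert patterns):
  0='ε' goto a→1 c→7
  1='a' goto c→2
  2='ac' goto c→3
  3='acc' goto a→4
  4='acca' goto b→5
  5='accab' goto b→6
  6='accabb' goto ·  [P0 ends]
  7='c' goto a→8
  8='ca' goto b→9
  9='cab' goto c→10
  10='cabc' goto ·  [P1 ends]

Failure links (BFS by depth):
  fail(1) 'a': from fail(0)=0 chase 'a': 0 ⇒ 0;  out=∅∪out(0)=∅
  fail(7) 'c': from fail(0)=0 chase 'c': 0 ⇒ 0;  out=∅∪out(0)=∅
  fail(2) 'ac': from fail(1)=0 chase 'c': 0 ⇒ 7;  out=∅∪out(7)=∅
  fail(8) 'ca': from fail(7)=0 chase 'a': 0 ⇒ 1;  out=∅∪out(1)=∅
  fail(3) 'acc': from fail(2)=7 chase 'c': 7→0 ⇒ 7;  out=∅∪out(7)=∅
  fail(9) 'cab': from fail(8)=1 chase 'b': 1→0 ⇒ 0;  out=∅∪out(0)=∅
  fail(4) 'acca': from fail(3)=7 chase 'a': 7 ⇒ 8;  out=∅∪out(8)=∅
  fail(10) 'cabc': from fail(9)=0 chase 'c': 0 ⇒ 7;  out={1}∪out(7)={1}
  fail(5) 'accab': from fail(4)=8 chase 'b': 8 ⇒ 9;  out=∅∪out(9)=∅
  fail(6) 'accabb': from fail(5)=9 chase 'b': 9→0 ⇒ 0;  out={0}∪out(0)={0}

Scan:
i=0 'c': node 0→7
i=1 'b': node 7→0 (fail-walked)
i=2 'a': node 0→1
i=3 'c': node 1→2
i=4 'a': node 2→8 (fail-walked)
i=5 'a': node 8→1 (fail-walked)
i=6 'a': node 1→1 (fail-walked)
i=7 'c': node 1→2
i=8 'c': node 2→3
i=9 'a': node 3→4
i=10 'b': node 4→5
i=11 'b': node 5→6  emit P0@[6:11]
i=12 'c': node 6→7 (fail-walked)
i=13 'a': node 7→8
i=14 'b': node 8→9
i=15 'c': node 9→10  emit P1@[12:15]
i=16 'a': node 10→8 (fail-walked)
i=17 'a': node 8→1 (fail-walked)
i=18 'c': node 1→2
i=19 'c': node 2→3
i=20 'a': node 3→4
i=21 'b': node 4→5
i=22 'b': node 5→6  emit P0@[17:22]
i=23 'b': node 6→0 (fail-walked)
i=24 'c': node 0→7
i=25 'a': node 7→8
i=26 'b': node 8→9
i=27 'c': node 9→10  emit P1@[24:27]
i=28 'a': node 10→8 (fail-walked)
i=29 'a': node 8→1 (fail-walked)
i=30 'c': node 1→2
i=31 'c': node 2→3
i=32 'a': node 3→4
i=33 'b': node 4→5
i=34 'c': node 5→10 (fail-walked)  emit P1@[31:34]
i=35 'a': node 10→8 (fail-walked)
i=36 'c': node 8→2 (fail-walked)
i=37 'c': node 2→3
i=38 'a': node 3→4
i=39 'b': node 4→5
i=40 'b': node 5→6  emit P0@[35:40]
i=41 'b': node 6→0 (fail-walked)
i=42 'b': node 0→0
i=43 'b': node 0→0
i=44 'b': node 0→0
i=45 'a': node 0→1
i=46 'b': node 1→0 (fail-walked)
i=47 'c': node 0→7
i=48 'a': node 7→8
i=49 'c': node 8→2 (fail-walked)
i=50 'c': node 2→3
i=51 'a': node 3→4
i=52 'b': node 4→5
i=53 'b': node 5→6  emit P0@[48:53]
i=54 'a': node 6→1 (fail-walked)
i=55 'c': node 1→2

Matches: [[11,0],[15,1],[22,0],[27,1],[34,1],[40,0],[53,0]]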